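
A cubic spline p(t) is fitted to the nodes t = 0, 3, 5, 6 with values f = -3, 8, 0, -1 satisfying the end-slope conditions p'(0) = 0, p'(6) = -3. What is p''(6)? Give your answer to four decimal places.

With m_i denoting the second derivative at x_i, h_i = 3, 2, 1, and Δ_i = (y_(i+1) − y_i)/h_i = 11/3, -4, -1:
  3·m_0 + 10·m_1 + 2·m_2 = 6(Δ_1 - Δ_0) = -46
  2·m_1 + 6·m_2 + 1·m_3 = 6(Δ_2 - Δ_1) = 18
Clamped end conditions give two more equations: 2h_0·m_0 + h_0·m_1 = 6(Δ_0 - p'(0)) = 22 and h_2·m_2 + 2h_2·m_3 = 6(p'(6) - Δ_2) = -12.
Solving: m_0 = 150/19, m_1 = -482/57, m_2 = 424/57, m_3 = -554/57.

-9.7193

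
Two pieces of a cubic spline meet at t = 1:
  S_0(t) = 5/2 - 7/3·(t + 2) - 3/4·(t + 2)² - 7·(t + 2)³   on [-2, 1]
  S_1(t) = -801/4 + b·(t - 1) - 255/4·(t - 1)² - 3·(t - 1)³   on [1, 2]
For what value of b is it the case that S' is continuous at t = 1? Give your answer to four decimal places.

S_0'(t) = -7/3 - 3/2·(t + 2) - 21·(t + 2)², so S_0'(1) = -1175/6. On the right, S_1'(1) = b, so b = -1175/6.

-195.8333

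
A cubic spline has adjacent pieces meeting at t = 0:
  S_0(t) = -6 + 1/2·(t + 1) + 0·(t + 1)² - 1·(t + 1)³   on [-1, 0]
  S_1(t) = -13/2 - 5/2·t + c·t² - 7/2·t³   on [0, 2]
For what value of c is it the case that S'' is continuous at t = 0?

-3

S_0''(t) = 0 - 6·(t + 1), so S_0''(0) = -6. On the right, S_1''(0) = 2c, so c = -3.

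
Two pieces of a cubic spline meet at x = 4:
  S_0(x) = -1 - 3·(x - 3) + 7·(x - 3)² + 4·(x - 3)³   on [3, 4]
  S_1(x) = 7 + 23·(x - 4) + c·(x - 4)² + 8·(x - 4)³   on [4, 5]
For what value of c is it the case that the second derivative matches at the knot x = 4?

S_0''(x) = 14 + 24·(x - 3), so S_0''(4) = 38. On the right, S_1''(4) = 2c, so c = 19.

19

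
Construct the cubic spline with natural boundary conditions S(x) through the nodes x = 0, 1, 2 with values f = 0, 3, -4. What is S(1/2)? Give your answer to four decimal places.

2.4375

With M_i denoting the second derivative at x_i, h_i = 1, 1, and Δ_i = (y_(i+1) − y_i)/h_i = 3, -7:
  1·M_0 + 4·M_1 + 1·M_2 = 6(Δ_1 - Δ_0) = -60
Natural end conditions: M_0 = M_2 = 0.
Solving the tridiagonal system: M_0 = 0, M_1 = -15, M_2 = 0.
On [0, 1], S(x) = 0 + 11/2·x + 0·x² - 5/2·x³.
With x = 1/2: S(1/2) = 39/16.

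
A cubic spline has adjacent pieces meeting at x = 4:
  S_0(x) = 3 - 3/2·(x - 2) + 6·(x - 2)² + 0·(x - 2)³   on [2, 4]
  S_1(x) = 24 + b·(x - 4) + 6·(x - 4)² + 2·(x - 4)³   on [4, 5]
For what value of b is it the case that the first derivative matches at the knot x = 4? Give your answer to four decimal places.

S_0'(x) = -3/2 + 12·(x - 2) + 0·(x - 2)², so S_0'(4) = 45/2. On the right, S_1'(4) = b, so b = 45/2.

22.5000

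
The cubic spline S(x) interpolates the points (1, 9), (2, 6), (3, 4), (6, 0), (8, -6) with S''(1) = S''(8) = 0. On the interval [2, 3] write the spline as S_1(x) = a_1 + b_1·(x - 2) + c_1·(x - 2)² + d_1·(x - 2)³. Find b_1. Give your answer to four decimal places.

-2.5669

Put m_i = S'' at the i-th knot. Here h = (1, 1, 3, 2) and Δ = (-3, -2, -4/3, -3), so the interior equations h_(i-1)·m_(i-1) + 2(h_(i-1)+h_i)·m_i + h_i·m_(i+1) = 6(Δ_i − Δ_(i-1)) read
  1·m_0 + 4·m_1 + 1·m_2 = 6(Δ_1 - Δ_0) = 6
  1·m_1 + 8·m_2 + 3·m_3 = 6(Δ_2 - Δ_1) = 4
  3·m_2 + 10·m_3 + 2·m_4 = 6(Δ_3 - Δ_2) = -10
Natural end conditions: m_0 = m_4 = 0.
Forward elimination and back-substitution give m_0 = 0, m_1 = 178/137, m_2 = 110/137, m_3 = -170/137, m_4 = 0.
On [2, 3], with S_1(x) = a_1 + b_1·(x - 2) + c_1·(x - 2)² + d_1·(x - 2)³: c_1 = m_1/2 = 89/137, d_1 = (m_2 - m_1)/(6h_1) = -34/411, b_1 = Δ_1 - h_1(2m_1 + m_2)/6 = -1055/411.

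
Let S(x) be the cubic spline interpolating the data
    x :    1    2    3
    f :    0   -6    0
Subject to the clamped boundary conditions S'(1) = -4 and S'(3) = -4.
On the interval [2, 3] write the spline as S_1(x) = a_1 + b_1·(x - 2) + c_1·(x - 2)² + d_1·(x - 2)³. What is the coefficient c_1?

Write m_i for S''(x_i). With h_i = 1, 1 and divided differences Δ_i = -6, 6, the continuity of S' gives the tridiagonal system
  1·m_0 + 4·m_1 + 1·m_2 = 6(Δ_1 - Δ_0) = 72
Clamped end conditions give two more equations: 2h_0·m_0 + h_0·m_1 = 6(Δ_0 - S'(1)) = -12 and h_1·m_1 + 2h_1·m_2 = 6(S'(3) - Δ_1) = -60.
Forward elimination and back-substitution give m_0 = -24, m_1 = 36, m_2 = -48.
On [2, 3], with S_1(x) = a_1 + b_1·(x - 2) + c_1·(x - 2)² + d_1·(x - 2)³: c_1 = m_1/2 = 18, d_1 = (m_2 - m_1)/(6h_1) = -14, b_1 = Δ_1 - h_1(2m_1 + m_2)/6 = 2.

18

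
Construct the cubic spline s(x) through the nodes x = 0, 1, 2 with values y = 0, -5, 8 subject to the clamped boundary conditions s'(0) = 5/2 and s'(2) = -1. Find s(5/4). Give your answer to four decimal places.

Write σ_i for s''(x_i). With h_i = 1, 1 and divided differences Δ_i = -5, 13, the continuity of s' gives the tridiagonal system
  1·σ_0 + 4·σ_1 + 1·σ_2 = 6(Δ_1 - Δ_0) = 108
Clamped end conditions give two more equations: 2h_0·σ_0 + h_0·σ_1 = 6(Δ_0 - s'(0)) = -45 and h_1·σ_1 + 2h_1·σ_2 = 6(s'(2) - Δ_1) = -84.
Hence σ_0 = -205/4, σ_1 = 115/2, σ_2 = -283/4.
On [1, 2], s(x) = -5 + 45/8·(x - 1) + 115/4·(x - 1)² - 171/8·(x - 1)³.
With (x - 1) = 1/4: s(5/4) = -1091/512.

-2.1309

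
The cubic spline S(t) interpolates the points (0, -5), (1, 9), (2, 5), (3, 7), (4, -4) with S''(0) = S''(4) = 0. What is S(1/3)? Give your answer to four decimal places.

1.2910

Let M_i = S''(x_i). Step sizes h_i = 1, 1, 1, 1; slopes of the chords Δ_i = (y_(i+1) - y_i)/h_i = 14, -4, 2, -11.
  1·M_0 + 4·M_1 + 1·M_2 = 6(Δ_1 - Δ_0) = -108
  1·M_1 + 4·M_2 + 1·M_3 = 6(Δ_2 - Δ_1) = 36
  1·M_2 + 4·M_3 + 1·M_4 = 6(Δ_3 - Δ_2) = -78
Natural end conditions: M_0 = M_4 = 0.
Solving: M_0 = 0, M_1 = -921/28, M_2 = 165/7, M_3 = -711/28, M_4 = 0.
On [0, 1], S(t) = -5 + 1091/56·t + 0·t² - 307/56·t³.
With t = 1/3: S(1/3) = 244/189.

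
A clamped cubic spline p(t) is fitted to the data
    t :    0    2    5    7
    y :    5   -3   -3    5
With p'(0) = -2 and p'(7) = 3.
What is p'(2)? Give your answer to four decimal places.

-3.6875

Put M_i = p'' at the i-th knot. Here h = (2, 3, 2) and Δ = (-4, 0, 4), so the interior equations h_(i-1)·M_(i-1) + 2(h_(i-1)+h_i)·M_i + h_i·M_(i+1) = 6(Δ_i − Δ_(i-1)) read
  2·M_0 + 10·M_1 + 3·M_2 = 6(Δ_1 - Δ_0) = 24
  3·M_1 + 10·M_2 + 2·M_3 = 6(Δ_2 - Δ_1) = 24
Clamped end conditions give two more equations: 2h_0·M_0 + h_0·M_1 = 6(Δ_0 - p'(0)) = -12 and h_2·M_2 + 2h_2·M_3 = 6(p'(7) - Δ_2) = -6.
Hence M_0 = -69/16, M_1 = 21/8, M_2 = 17/8, M_3 = -41/16.
On [2, 5], p'(t) = b_1 + 2c_1·(t - 2) + 3d_1·(t - 2)² with b_1 = Δ_1 - h_1(2M_1 + M_2)/6 = -59/16, c_1 = M_1/2 = 21/16, d_1 = (M_2 - M_1)/(6h_1) = -1/36. So p'(2) = -59/16.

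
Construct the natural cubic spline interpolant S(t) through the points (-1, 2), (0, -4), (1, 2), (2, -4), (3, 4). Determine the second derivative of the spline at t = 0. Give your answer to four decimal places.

25.9286

Put σ_i = S'' at the i-th knot. Here h = (1, 1, 1, 1) and Δ = (-6, 6, -6, 8), so the interior equations h_(i-1)·σ_(i-1) + 2(h_(i-1)+h_i)·σ_i + h_i·σ_(i+1) = 6(Δ_i − Δ_(i-1)) read
  1·σ_0 + 4·σ_1 + 1·σ_2 = 6(Δ_1 - Δ_0) = 72
  1·σ_1 + 4·σ_2 + 1·σ_3 = 6(Δ_2 - Δ_1) = -72
  1·σ_2 + 4·σ_3 + 1·σ_4 = 6(Δ_3 - Δ_2) = 84
Natural end conditions: σ_0 = σ_4 = 0.
Hence σ_0 = 0, σ_1 = 363/14, σ_2 = -222/7, σ_3 = 405/14, σ_4 = 0.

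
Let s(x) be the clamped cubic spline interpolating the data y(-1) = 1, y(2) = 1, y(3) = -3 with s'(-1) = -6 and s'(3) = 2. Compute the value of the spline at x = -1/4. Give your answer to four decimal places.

Let σ_i = s''(x_i). Step sizes h_i = 3, 1; slopes of the chords Δ_i = (y_(i+1) - y_i)/h_i = 0, -4.
  3·σ_0 + 8·σ_1 + 1·σ_2 = 6(Δ_1 - Δ_0) = -24
Clamped end conditions give two more equations: 2h_0·σ_0 + h_0·σ_1 = 6(Δ_0 - s'(-1)) = 36 and h_1·σ_1 + 2h_1·σ_2 = 6(s'(3) - Δ_1) = 36.
Solving: σ_0 = 11, σ_1 = -10, σ_2 = 23.
On [-1, 2], s(x) = 1 - 6·(x + 1) + 11/2·(x + 1)² - 7/6·(x + 1)³.
With (x + 1) = 3/4: s(-1/4) = -115/128.

-0.8984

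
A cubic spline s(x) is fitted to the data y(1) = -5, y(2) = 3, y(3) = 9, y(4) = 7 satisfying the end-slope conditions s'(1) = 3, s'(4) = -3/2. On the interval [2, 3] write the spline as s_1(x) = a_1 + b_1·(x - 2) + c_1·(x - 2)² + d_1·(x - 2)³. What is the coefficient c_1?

-2

Put M_i = s'' at the i-th knot. Here h = (1, 1, 1) and Δ = (8, 6, -2), so the interior equations h_(i-1)·M_(i-1) + 2(h_(i-1)+h_i)·M_i + h_i·M_(i+1) = 6(Δ_i − Δ_(i-1)) read
  1·M_0 + 4·M_1 + 1·M_2 = 6(Δ_1 - Δ_0) = -12
  1·M_1 + 4·M_2 + 1·M_3 = 6(Δ_2 - Δ_1) = -48
Clamped end conditions give two more equations: 2h_0·M_0 + h_0·M_1 = 6(Δ_0 - s'(1)) = 30 and h_2·M_2 + 2h_2·M_3 = 6(s'(4) - Δ_2) = 3.
Solving the tridiagonal system: M_0 = 17, M_1 = -4, M_2 = -13, M_3 = 8.
On [2, 3], with s_1(x) = a_1 + b_1·(x - 2) + c_1·(x - 2)² + d_1·(x - 2)³: c_1 = M_1/2 = -2, d_1 = (M_2 - M_1)/(6h_1) = -3/2, b_1 = Δ_1 - h_1(2M_1 + M_2)/6 = 19/2.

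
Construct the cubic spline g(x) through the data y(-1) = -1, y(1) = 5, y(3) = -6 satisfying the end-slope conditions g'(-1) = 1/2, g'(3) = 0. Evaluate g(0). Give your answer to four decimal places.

Let m_i = g''(x_i). Step sizes h_i = 2, 2; slopes of the chords Δ_i = (y_(i+1) - y_i)/h_i = 3, -11/2.
  2·m_0 + 8·m_1 + 2·m_2 = 6(Δ_1 - Δ_0) = -51
Clamped end conditions give two more equations: 2h_0·m_0 + h_0·m_1 = 6(Δ_0 - g'(-1)) = 15 and h_1·m_1 + 2h_1·m_2 = 6(g'(3) - Δ_1) = 33.
Solving: m_0 = 10, m_1 = -25/2, m_2 = 29/2.
On [-1, 1], g(x) = -1 + 1/2·(x + 1) + 5·(x + 1)² - 15/8·(x + 1)³.
With (x + 1) = 1: g(0) = 21/8.

2.6250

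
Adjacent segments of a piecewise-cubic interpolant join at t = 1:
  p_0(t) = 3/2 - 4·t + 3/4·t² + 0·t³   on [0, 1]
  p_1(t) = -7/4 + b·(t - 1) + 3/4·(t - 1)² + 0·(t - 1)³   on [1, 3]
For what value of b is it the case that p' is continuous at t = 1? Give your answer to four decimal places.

p_0'(t) = -4 + 3/2·t + 0·t², so p_0'(1) = -5/2. On the right, p_1'(1) = b, so b = -5/2.

-2.5000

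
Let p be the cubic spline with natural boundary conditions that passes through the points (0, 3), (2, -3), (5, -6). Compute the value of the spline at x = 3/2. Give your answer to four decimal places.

-1.7625

Write M_i for p''(x_i). With h_i = 2, 3 and divided differences Δ_i = -3, -1, the continuity of p' gives the tridiagonal system
  2·M_0 + 10·M_1 + 3·M_2 = 6(Δ_1 - Δ_0) = 12
Natural end conditions: M_0 = M_2 = 0.
Forward elimination and back-substitution give M_0 = 0, M_1 = 6/5, M_2 = 0.
On [0, 2], p(x) = 3 - 17/5·x + 0·x² + 1/10·x³.
With x = 3/2: p(3/2) = -141/80.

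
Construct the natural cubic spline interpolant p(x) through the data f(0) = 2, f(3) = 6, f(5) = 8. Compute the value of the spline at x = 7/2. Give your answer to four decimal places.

Write σ_i for p''(x_i). With h_i = 3, 2 and divided differences Δ_i = 4/3, 1, the continuity of p' gives the tridiagonal system
  3·σ_0 + 10·σ_1 + 2·σ_2 = 6(Δ_1 - Δ_0) = -2
Natural end conditions: σ_0 = σ_2 = 0.
Forward elimination and back-substitution give σ_0 = 0, σ_1 = -1/5, σ_2 = 0.
On [3, 5], p(x) = 6 + 17/15·(x - 3) - 1/10·(x - 3)² + 1/60·(x - 3)³.
With (x - 3) = 1/2: p(7/2) = 1047/160.

6.5438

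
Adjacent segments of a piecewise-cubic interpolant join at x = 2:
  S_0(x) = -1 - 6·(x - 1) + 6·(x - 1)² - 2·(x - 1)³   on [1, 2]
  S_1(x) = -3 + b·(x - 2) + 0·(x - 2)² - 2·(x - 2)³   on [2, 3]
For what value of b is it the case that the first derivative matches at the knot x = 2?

0

S_0'(x) = -6 + 12·(x - 1) - 6·(x - 1)², so S_0'(2) = 0. On the right, S_1'(2) = b, so b = 0.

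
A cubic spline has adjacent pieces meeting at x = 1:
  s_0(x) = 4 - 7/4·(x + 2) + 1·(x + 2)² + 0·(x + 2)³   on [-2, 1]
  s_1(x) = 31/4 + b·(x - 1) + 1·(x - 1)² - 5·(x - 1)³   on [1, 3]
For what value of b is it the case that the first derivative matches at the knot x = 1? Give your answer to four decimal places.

4.2500

s_0'(x) = -7/4 + 2·(x + 2) + 0·(x + 2)², so s_0'(1) = 17/4. On the right, s_1'(1) = b, so b = 17/4.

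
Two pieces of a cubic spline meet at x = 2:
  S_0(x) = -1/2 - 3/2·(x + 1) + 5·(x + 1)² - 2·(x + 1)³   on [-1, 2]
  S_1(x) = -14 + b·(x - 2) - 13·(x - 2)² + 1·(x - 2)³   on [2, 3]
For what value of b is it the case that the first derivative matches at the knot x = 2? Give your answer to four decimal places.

S_0'(x) = -3/2 + 10·(x + 1) - 6·(x + 1)², so S_0'(2) = -51/2. On the right, S_1'(2) = b, so b = -51/2.

-25.5000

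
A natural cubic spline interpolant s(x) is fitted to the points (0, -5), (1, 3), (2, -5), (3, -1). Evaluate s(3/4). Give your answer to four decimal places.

Write M_i for s''(x_i). With h_i = 1, 1, 1 and divided differences Δ_i = 8, -8, 4, the continuity of s' gives the tridiagonal system
  1·M_0 + 4·M_1 + 1·M_2 = 6(Δ_1 - Δ_0) = -96
  1·M_1 + 4·M_2 + 1·M_3 = 6(Δ_2 - Δ_1) = 72
Natural end conditions: M_0 = M_3 = 0.
Solving: M_0 = 0, M_1 = -152/5, M_2 = 128/5, M_3 = 0.
On [0, 1], s(x) = -5 + 196/15·x + 0·x² - 76/15·x³.
With x = 3/4: s(3/4) = 213/80.

2.6625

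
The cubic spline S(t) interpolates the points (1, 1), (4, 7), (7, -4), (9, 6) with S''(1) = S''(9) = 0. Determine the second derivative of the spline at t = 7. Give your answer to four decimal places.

6.5405

Write M_i for S''(x_i). With h_i = 3, 3, 2 and divided differences Δ_i = 2, -11/3, 5, the continuity of S' gives the tridiagonal system
  3·M_0 + 12·M_1 + 3·M_2 = 6(Δ_1 - Δ_0) = -34
  3·M_1 + 10·M_2 + 2·M_3 = 6(Δ_2 - Δ_1) = 52
Natural end conditions: M_0 = M_3 = 0.
Solving the tridiagonal system: M_0 = 0, M_1 = -496/111, M_2 = 242/37, M_3 = 0.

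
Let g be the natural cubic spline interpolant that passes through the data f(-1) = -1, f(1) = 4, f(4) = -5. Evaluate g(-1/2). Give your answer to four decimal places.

Let m_i = g''(x_i). Step sizes h_i = 2, 3; slopes of the chords Δ_i = (y_(i+1) - y_i)/h_i = 5/2, -3.
  2·m_0 + 10·m_1 + 3·m_2 = 6(Δ_1 - Δ_0) = -33
Natural end conditions: m_0 = m_2 = 0.
Solving: m_0 = 0, m_1 = -33/10, m_2 = 0.
On [-1, 1], g(t) = -1 + 18/5·(t + 1) + 0·(t + 1)² - 11/40·(t + 1)³.
With (t + 1) = 1/2: g(-1/2) = 49/64.

0.7656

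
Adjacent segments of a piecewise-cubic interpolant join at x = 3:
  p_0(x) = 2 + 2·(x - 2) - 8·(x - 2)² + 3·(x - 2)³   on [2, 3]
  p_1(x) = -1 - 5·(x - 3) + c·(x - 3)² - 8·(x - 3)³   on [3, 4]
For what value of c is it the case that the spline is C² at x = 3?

1

p_0''(x) = -16 + 18·(x - 2), so p_0''(3) = 2. On the right, p_1''(3) = 2c, so c = 1.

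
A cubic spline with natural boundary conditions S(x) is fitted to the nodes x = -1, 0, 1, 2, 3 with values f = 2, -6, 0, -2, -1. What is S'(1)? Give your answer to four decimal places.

Put M_i = S'' at the i-th knot. Here h = (1, 1, 1, 1) and Δ = (-8, 6, -2, 1), so the interior equations h_(i-1)·M_(i-1) + 2(h_(i-1)+h_i)·M_i + h_i·M_(i+1) = 6(Δ_i − Δ_(i-1)) read
  1·M_0 + 4·M_1 + 1·M_2 = 6(Δ_1 - Δ_0) = 84
  1·M_1 + 4·M_2 + 1·M_3 = 6(Δ_2 - Δ_1) = -48
  1·M_2 + 4·M_3 + 1·M_4 = 6(Δ_3 - Δ_2) = 18
Natural end conditions: M_0 = M_4 = 0.
Hence M_0 = 0, M_1 = 105/4, M_2 = -21, M_3 = 39/4, M_4 = 0.
On [1, 2], S'(x) = b_2 + 2c_2·(x - 1) + 3d_2·(x - 1)² with b_2 = Δ_2 - h_2(2M_2 + M_3)/6 = 27/8, c_2 = M_2/2 = -21/2, d_2 = (M_3 - M_2)/(6h_2) = 41/8. So S'(1) = 27/8.

3.3750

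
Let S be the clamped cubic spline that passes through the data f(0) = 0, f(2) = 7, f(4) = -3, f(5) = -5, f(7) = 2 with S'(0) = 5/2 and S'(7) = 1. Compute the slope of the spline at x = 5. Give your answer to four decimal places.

1.1844

Let M_i = S''(x_i). Step sizes h_i = 2, 2, 1, 2; slopes of the chords Δ_i = (y_(i+1) - y_i)/h_i = 7/2, -5, -2, 7/2.
  2·M_0 + 8·M_1 + 2·M_2 = 6(Δ_1 - Δ_0) = -51
  2·M_1 + 6·M_2 + 1·M_3 = 6(Δ_2 - Δ_1) = 18
  1·M_2 + 6·M_3 + 2·M_4 = 6(Δ_3 - Δ_2) = 33
Clamped end conditions give two more equations: 2h_0·M_0 + h_0·M_1 = 6(Δ_0 - S'(0)) = 6 and h_3·M_3 + 2h_3·M_4 = 6(S'(7) - Δ_3) = -15.
Hence M_0 = 369/61, M_1 = -555/61, M_2 = 591/122, M_3 = 435/61, M_4 = -1785/244.
On [5, 7], S'(x) = b_3 + 2c_3·(x - 5) + 3d_3·(x - 5)² with b_3 = Δ_3 - h_3(2M_3 + M_4)/6 = 289/244, c_3 = M_3/2 = 435/122, d_3 = (M_4 - M_3)/(6h_3) = -1175/976. So S'(5) = 289/244.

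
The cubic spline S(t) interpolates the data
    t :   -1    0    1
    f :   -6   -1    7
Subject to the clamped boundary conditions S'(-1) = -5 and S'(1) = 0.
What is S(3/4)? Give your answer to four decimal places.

6.2656

With σ_i denoting the second derivative at x_i, h_i = 1, 1, and Δ_i = (y_(i+1) − y_i)/h_i = 5, 8:
  1·σ_0 + 4·σ_1 + 1·σ_2 = 6(Δ_1 - Δ_0) = 18
Clamped end conditions give two more equations: 2h_0·σ_0 + h_0·σ_1 = 6(Δ_0 - S'(-1)) = 60 and h_1·σ_1 + 2h_1·σ_2 = 6(S'(1) - Δ_1) = -48.
Solving the tridiagonal system: σ_0 = 28, σ_1 = 4, σ_2 = -26.
On [0, 1], S(t) = -1 + 11·t + 2·t² - 5·t³.
With t = 3/4: S(3/4) = 401/64.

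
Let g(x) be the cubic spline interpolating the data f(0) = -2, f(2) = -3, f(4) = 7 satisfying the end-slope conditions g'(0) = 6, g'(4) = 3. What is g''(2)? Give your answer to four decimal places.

With σ_i denoting the second derivative at x_i, h_i = 2, 2, and Δ_i = (y_(i+1) − y_i)/h_i = -1/2, 5:
  2·σ_0 + 8·σ_1 + 2·σ_2 = 6(Δ_1 - Δ_0) = 33
Clamped end conditions give two more equations: 2h_0·σ_0 + h_0·σ_1 = 6(Δ_0 - g'(0)) = -39 and h_1·σ_1 + 2h_1·σ_2 = 6(g'(4) - Δ_1) = -12.
Hence σ_0 = -117/8, σ_1 = 39/4, σ_2 = -63/8.

9.7500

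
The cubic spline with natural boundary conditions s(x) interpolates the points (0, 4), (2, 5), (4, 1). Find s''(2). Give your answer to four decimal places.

Write σ_i for s''(x_i). With h_i = 2, 2 and divided differences Δ_i = 1/2, -2, the continuity of s' gives the tridiagonal system
  2·σ_0 + 8·σ_1 + 2·σ_2 = 6(Δ_1 - Δ_0) = -15
Natural end conditions: σ_0 = σ_2 = 0.
Hence σ_0 = 0, σ_1 = -15/8, σ_2 = 0.

-1.8750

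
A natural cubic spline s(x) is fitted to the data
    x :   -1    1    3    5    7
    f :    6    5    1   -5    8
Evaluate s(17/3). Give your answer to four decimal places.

-2.5847

With m_i denoting the second derivative at x_i, h_i = 2, 2, 2, 2, and Δ_i = (y_(i+1) − y_i)/h_i = -1/2, -2, -3, 13/2:
  2·m_0 + 8·m_1 + 2·m_2 = 6(Δ_1 - Δ_0) = -9
  2·m_1 + 8·m_2 + 2·m_3 = 6(Δ_2 - Δ_1) = -6
  2·m_2 + 8·m_3 + 2·m_4 = 6(Δ_3 - Δ_2) = 57
Natural end conditions: m_0 = m_4 = 0.
Solving the tridiagonal system: m_0 = 0, m_1 = -27/56, m_2 = -18/7, m_3 = 435/56, m_4 = 0.
On [5, 7], s(x) = -5 + 37/28·(x - 5) + 435/112·(x - 5)² - 145/224·(x - 5)³.
With (x - 5) = 2/3: s(17/3) = -977/378.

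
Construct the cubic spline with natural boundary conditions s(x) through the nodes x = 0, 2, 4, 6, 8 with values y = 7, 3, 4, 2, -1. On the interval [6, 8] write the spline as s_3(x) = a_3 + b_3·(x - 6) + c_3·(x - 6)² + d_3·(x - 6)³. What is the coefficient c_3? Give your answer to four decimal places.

With m_i denoting the second derivative at x_i, h_i = 2, 2, 2, 2, and Δ_i = (y_(i+1) − y_i)/h_i = -2, 1/2, -1, -3/2:
  2·m_0 + 8·m_1 + 2·m_2 = 6(Δ_1 - Δ_0) = 15
  2·m_1 + 8·m_2 + 2·m_3 = 6(Δ_2 - Δ_1) = -9
  2·m_2 + 8·m_3 + 2·m_4 = 6(Δ_3 - Δ_2) = -3
Natural end conditions: m_0 = m_4 = 0.
Forward elimination and back-substitution give m_0 = 0, m_1 = 129/56, m_2 = -12/7, m_3 = 3/56, m_4 = 0.
On [6, 8], with s_3(x) = a_3 + b_3·(x - 6) + c_3·(x - 6)² + d_3·(x - 6)³: c_3 = m_3/2 = 3/112, d_3 = (m_4 - m_3)/(6h_3) = -1/224, b_3 = Δ_3 - h_3(2m_3 + m_4)/6 = -43/28.

0.0268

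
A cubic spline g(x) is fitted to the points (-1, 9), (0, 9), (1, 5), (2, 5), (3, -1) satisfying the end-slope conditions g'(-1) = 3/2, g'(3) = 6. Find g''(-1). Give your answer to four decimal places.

Put M_i = g'' at the i-th knot. Here h = (1, 1, 1, 1) and Δ = (0, -4, 0, -6), so the interior equations h_(i-1)·M_(i-1) + 2(h_(i-1)+h_i)·M_i + h_i·M_(i+1) = 6(Δ_i − Δ_(i-1)) read
  1·M_0 + 4·M_1 + 1·M_2 = 6(Δ_1 - Δ_0) = -24
  1·M_1 + 4·M_2 + 1·M_3 = 6(Δ_2 - Δ_1) = 24
  1·M_2 + 4·M_3 + 1·M_4 = 6(Δ_3 - Δ_2) = -36
Clamped end conditions give two more equations: 2h_0·M_0 + h_0·M_1 = 6(Δ_0 - g'(-1)) = -9 and h_3·M_3 + 2h_3·M_4 = 6(g'(3) - Δ_3) = 72.
Hence M_0 = 3/8, M_1 = -39/4, M_2 = 117/8, M_3 = -99/4, M_4 = 387/8.

0.3750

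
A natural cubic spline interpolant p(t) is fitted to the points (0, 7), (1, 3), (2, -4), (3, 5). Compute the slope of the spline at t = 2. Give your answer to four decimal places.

0.0667

With M_i denoting the second derivative at x_i, h_i = 1, 1, 1, and Δ_i = (y_(i+1) − y_i)/h_i = -4, -7, 9:
  1·M_0 + 4·M_1 + 1·M_2 = 6(Δ_1 - Δ_0) = -18
  1·M_1 + 4·M_2 + 1·M_3 = 6(Δ_2 - Δ_1) = 96
Natural end conditions: M_0 = M_3 = 0.
Forward elimination and back-substitution give M_0 = 0, M_1 = -56/5, M_2 = 134/5, M_3 = 0.
On [2, 3], p'(t) = b_2 + 2c_2·(t - 2) + 3d_2·(t - 2)² with b_2 = Δ_2 - h_2(2M_2 + M_3)/6 = 1/15, c_2 = M_2/2 = 67/5, d_2 = (M_3 - M_2)/(6h_2) = -67/15. So p'(2) = 1/15.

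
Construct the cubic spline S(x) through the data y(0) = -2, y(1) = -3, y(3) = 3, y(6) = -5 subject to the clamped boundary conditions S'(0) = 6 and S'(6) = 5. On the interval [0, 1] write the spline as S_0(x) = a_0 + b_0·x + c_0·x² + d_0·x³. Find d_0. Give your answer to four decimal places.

Put σ_i = S'' at the i-th knot. Here h = (1, 2, 3) and Δ = (-1, 3, -8/3), so the interior equations h_(i-1)·σ_(i-1) + 2(h_(i-1)+h_i)·σ_i + h_i·σ_(i+1) = 6(Δ_i − Δ_(i-1)) read
  1·σ_0 + 6·σ_1 + 2·σ_2 = 6(Δ_1 - Δ_0) = 24
  2·σ_1 + 10·σ_2 + 3·σ_3 = 6(Δ_2 - Δ_1) = -34
Clamped end conditions give two more equations: 2h_0·σ_0 + h_0·σ_1 = 6(Δ_0 - S'(0)) = -42 and h_2·σ_2 + 2h_2·σ_3 = 6(S'(6) - Δ_2) = 46.
Hence σ_0 = -1528/57, σ_1 = 662/57, σ_2 = -538/57, σ_3 = 706/57.
On [0, 1], with S_0(x) = a_0 + b_0·x + c_0·x² + d_0·x³: c_0 = σ_0/2 = -764/57, d_0 = (σ_1 - σ_0)/(6h_0) = 365/57, b_0 = Δ_0 - h_0(2σ_0 + σ_1)/6 = 6.

6.4035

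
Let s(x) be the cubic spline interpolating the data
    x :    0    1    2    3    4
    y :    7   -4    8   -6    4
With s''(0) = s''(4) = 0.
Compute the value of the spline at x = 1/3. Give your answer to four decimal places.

0.8307

With M_i denoting the second derivative at x_i, h_i = 1, 1, 1, 1, and Δ_i = (y_(i+1) − y_i)/h_i = -11, 12, -14, 10:
  1·M_0 + 4·M_1 + 1·M_2 = 6(Δ_1 - Δ_0) = 138
  1·M_1 + 4·M_2 + 1·M_3 = 6(Δ_2 - Δ_1) = -156
  1·M_2 + 4·M_3 + 1·M_4 = 6(Δ_3 - Δ_2) = 144
Natural end conditions: M_0 = M_4 = 0.
Solving the tridiagonal system: M_0 = 0, M_1 = 1419/28, M_2 = -453/7, M_3 = 1461/28, M_4 = 0.
On [0, 1], s(x) = 7 - 1089/56·x + 0·x² + 473/56·x³.
With x = 1/3: s(1/3) = 157/189.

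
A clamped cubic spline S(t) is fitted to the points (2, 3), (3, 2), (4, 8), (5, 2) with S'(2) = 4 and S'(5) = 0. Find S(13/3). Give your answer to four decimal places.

6.3358

Write m_i for S''(x_i). With h_i = 1, 1, 1 and divided differences Δ_i = -1, 6, -6, the continuity of S' gives the tridiagonal system
  1·m_0 + 4·m_1 + 1·m_2 = 6(Δ_1 - Δ_0) = 42
  1·m_1 + 4·m_2 + 1·m_3 = 6(Δ_2 - Δ_1) = -72
Clamped end conditions give two more equations: 2h_0·m_0 + h_0·m_1 = 6(Δ_0 - S'(2)) = -30 and h_2·m_2 + 2h_2·m_3 = 6(S'(5) - Δ_2) = 36.
Forward elimination and back-substitution give m_0 = -418/15, m_1 = 386/15, m_2 = -496/15, m_3 = 518/15.
On [4, 5], S(t) = 8 - 11/15·(t - 4) - 248/15·(t - 4)² + 169/15·(t - 4)³.
With (t - 4) = 1/3: S(13/3) = 2566/405.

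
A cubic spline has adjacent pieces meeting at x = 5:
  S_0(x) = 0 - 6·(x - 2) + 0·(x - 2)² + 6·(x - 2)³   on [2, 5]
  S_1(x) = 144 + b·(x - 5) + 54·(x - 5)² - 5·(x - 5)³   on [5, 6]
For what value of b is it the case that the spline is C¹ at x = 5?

S_0'(x) = -6 + 0·(x - 2) + 18·(x - 2)², so S_0'(5) = 156. On the right, S_1'(5) = b, so b = 156.

156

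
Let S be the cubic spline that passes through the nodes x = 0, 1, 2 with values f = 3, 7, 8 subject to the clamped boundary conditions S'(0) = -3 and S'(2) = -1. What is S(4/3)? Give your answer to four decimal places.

Write σ_i for S''(x_i). With h_i = 1, 1 and divided differences Δ_i = 4, 1, the continuity of S' gives the tridiagonal system
  1·σ_0 + 4·σ_1 + 1·σ_2 = 6(Δ_1 - Δ_0) = -18
Clamped end conditions give two more equations: 2h_0·σ_0 + h_0·σ_1 = 6(Δ_0 - S'(0)) = 42 and h_1·σ_1 + 2h_1·σ_2 = 6(S'(2) - Δ_1) = -12.
Hence σ_0 = 53/2, σ_1 = -11, σ_2 = -1/2.
On [1, 2], S(x) = 7 + 19/4·(x - 1) - 11/2·(x - 1)² + 7/4·(x - 1)³.
With (x - 1) = 1/3: S(4/3) = 217/27.

8.0370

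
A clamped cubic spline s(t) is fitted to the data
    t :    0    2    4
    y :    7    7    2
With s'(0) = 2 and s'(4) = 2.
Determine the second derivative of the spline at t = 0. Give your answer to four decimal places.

Put M_i = s'' at the i-th knot. Here h = (2, 2) and Δ = (0, -5/2), so the interior equations h_(i-1)·M_(i-1) + 2(h_(i-1)+h_i)·M_i + h_i·M_(i+1) = 6(Δ_i − Δ_(i-1)) read
  2·M_0 + 8·M_1 + 2·M_2 = 6(Δ_1 - Δ_0) = -15
Clamped end conditions give two more equations: 2h_0·M_0 + h_0·M_1 = 6(Δ_0 - s'(0)) = -12 and h_1·M_1 + 2h_1·M_2 = 6(s'(4) - Δ_1) = 27.
Hence M_0 = -9/8, M_1 = -15/4, M_2 = 69/8.

-1.1250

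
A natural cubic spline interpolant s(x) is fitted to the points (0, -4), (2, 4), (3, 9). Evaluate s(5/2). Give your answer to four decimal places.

Let M_i = s''(x_i). Step sizes h_i = 2, 1; slopes of the chords Δ_i = (y_(i+1) - y_i)/h_i = 4, 5.
  2·M_0 + 6·M_1 + 1·M_2 = 6(Δ_1 - Δ_0) = 6
Natural end conditions: M_0 = M_2 = 0.
Forward elimination and back-substitution give M_0 = 0, M_1 = 1, M_2 = 0.
On [2, 3], s(x) = 4 + 14/3·(x - 2) + 1/2·(x - 2)² - 1/6·(x - 2)³.
With (x - 2) = 1/2: s(5/2) = 103/16.

6.4375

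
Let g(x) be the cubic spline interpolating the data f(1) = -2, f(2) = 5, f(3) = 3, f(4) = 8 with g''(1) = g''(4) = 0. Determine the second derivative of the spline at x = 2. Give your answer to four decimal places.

Put M_i = g'' at the i-th knot. Here h = (1, 1, 1) and Δ = (7, -2, 5), so the interior equations h_(i-1)·M_(i-1) + 2(h_(i-1)+h_i)·M_i + h_i·M_(i+1) = 6(Δ_i − Δ_(i-1)) read
  1·M_0 + 4·M_1 + 1·M_2 = 6(Δ_1 - Δ_0) = -54
  1·M_1 + 4·M_2 + 1·M_3 = 6(Δ_2 - Δ_1) = 42
Natural end conditions: M_0 = M_3 = 0.
Forward elimination and back-substitution give M_0 = 0, M_1 = -86/5, M_2 = 74/5, M_3 = 0.

-17.2000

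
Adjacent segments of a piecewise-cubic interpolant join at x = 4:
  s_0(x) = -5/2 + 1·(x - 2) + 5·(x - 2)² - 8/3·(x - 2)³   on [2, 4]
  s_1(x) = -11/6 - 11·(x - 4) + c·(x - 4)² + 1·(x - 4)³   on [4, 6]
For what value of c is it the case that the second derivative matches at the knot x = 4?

s_0''(x) = 10 - 16·(x - 2), so s_0''(4) = -22. On the right, s_1''(4) = 2c, so c = -11.

-11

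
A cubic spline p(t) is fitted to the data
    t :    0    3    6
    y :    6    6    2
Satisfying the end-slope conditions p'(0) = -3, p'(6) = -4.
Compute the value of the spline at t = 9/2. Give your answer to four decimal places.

5.7813

With σ_i denoting the second derivative at x_i, h_i = 3, 3, and Δ_i = (y_(i+1) − y_i)/h_i = 0, -4/3:
  3·σ_0 + 12·σ_1 + 3·σ_2 = 6(Δ_1 - Δ_0) = -8
Clamped end conditions give two more equations: 2h_0·σ_0 + h_0·σ_1 = 6(Δ_0 - p'(0)) = 18 and h_1·σ_1 + 2h_1·σ_2 = 6(p'(6) - Δ_1) = -16.
Hence σ_0 = 7/2, σ_1 = -1, σ_2 = -13/6.
On [3, 6], p(t) = 6 + 3/4·(t - 3) - 1/2·(t - 3)² - 7/108·(t - 3)³.
With (t - 3) = 3/2: p(9/2) = 185/32.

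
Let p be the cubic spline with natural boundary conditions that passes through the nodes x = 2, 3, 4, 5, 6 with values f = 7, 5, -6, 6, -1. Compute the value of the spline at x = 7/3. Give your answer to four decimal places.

Put m_i = p'' at the i-th knot. Here h = (1, 1, 1, 1) and Δ = (-2, -11, 12, -7), so the interior equations h_(i-1)·m_(i-1) + 2(h_(i-1)+h_i)·m_i + h_i·m_(i+1) = 6(Δ_i − Δ_(i-1)) read
  1·m_0 + 4·m_1 + 1·m_2 = 6(Δ_1 - Δ_0) = -54
  1·m_1 + 4·m_2 + 1·m_3 = 6(Δ_2 - Δ_1) = 138
  1·m_2 + 4·m_3 + 1·m_4 = 6(Δ_3 - Δ_2) = -114
Natural end conditions: m_0 = m_4 = 0.
Hence m_0 = 0, m_1 = -369/14, m_2 = 360/7, m_3 = -579/14, m_4 = 0.
On [2, 3], p(x) = 7 + 67/28·(x - 2) + 0·(x - 2)² - 123/28·(x - 2)³.
With (x - 2) = 1/3: p(7/3) = 481/63.

7.6349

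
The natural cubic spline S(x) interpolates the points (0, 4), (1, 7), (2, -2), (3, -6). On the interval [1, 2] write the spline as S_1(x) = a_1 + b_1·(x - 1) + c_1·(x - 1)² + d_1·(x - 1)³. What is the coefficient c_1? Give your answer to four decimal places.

-10.6000

Put σ_i = S'' at the i-th knot. Here h = (1, 1, 1) and Δ = (3, -9, -4), so the interior equations h_(i-1)·σ_(i-1) + 2(h_(i-1)+h_i)·σ_i + h_i·σ_(i+1) = 6(Δ_i − Δ_(i-1)) read
  1·σ_0 + 4·σ_1 + 1·σ_2 = 6(Δ_1 - Δ_0) = -72
  1·σ_1 + 4·σ_2 + 1·σ_3 = 6(Δ_2 - Δ_1) = 30
Natural end conditions: σ_0 = σ_3 = 0.
Forward elimination and back-substitution give σ_0 = 0, σ_1 = -106/5, σ_2 = 64/5, σ_3 = 0.
On [1, 2], with S_1(x) = a_1 + b_1·(x - 1) + c_1·(x - 1)² + d_1·(x - 1)³: c_1 = σ_1/2 = -53/5, d_1 = (σ_2 - σ_1)/(6h_1) = 17/3, b_1 = Δ_1 - h_1(2σ_1 + σ_2)/6 = -61/15.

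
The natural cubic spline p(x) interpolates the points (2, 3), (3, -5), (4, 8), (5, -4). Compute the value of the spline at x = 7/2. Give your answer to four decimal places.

With M_i denoting the second derivative at x_i, h_i = 1, 1, 1, and Δ_i = (y_(i+1) − y_i)/h_i = -8, 13, -12:
  1·M_0 + 4·M_1 + 1·M_2 = 6(Δ_1 - Δ_0) = 126
  1·M_1 + 4·M_2 + 1·M_3 = 6(Δ_2 - Δ_1) = -150
Natural end conditions: M_0 = M_3 = 0.
Solving the tridiagonal system: M_0 = 0, M_1 = 218/5, M_2 = -242/5, M_3 = 0.
On [3, 4], p(x) = -5 + 98/15·(x - 3) + 109/5·(x - 3)² - 46/3·(x - 3)³.
With (x - 3) = 1/2: p(7/2) = 9/5.

1.8000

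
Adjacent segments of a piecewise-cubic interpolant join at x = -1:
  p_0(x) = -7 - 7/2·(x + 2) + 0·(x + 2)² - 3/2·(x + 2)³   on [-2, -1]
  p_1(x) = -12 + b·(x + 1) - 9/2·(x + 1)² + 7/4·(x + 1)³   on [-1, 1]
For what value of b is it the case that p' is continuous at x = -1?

p_0'(x) = -7/2 + 0·(x + 2) - 9/2·(x + 2)², so p_0'(-1) = -8. On the right, p_1'(-1) = b, so b = -8.

-8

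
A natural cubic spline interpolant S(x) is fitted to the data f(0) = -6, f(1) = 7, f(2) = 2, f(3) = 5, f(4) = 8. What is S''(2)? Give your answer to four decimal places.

21.4286

Write m_i for S''(x_i). With h_i = 1, 1, 1, 1 and divided differences Δ_i = 13, -5, 3, 3, the continuity of S' gives the tridiagonal system
  1·m_0 + 4·m_1 + 1·m_2 = 6(Δ_1 - Δ_0) = -108
  1·m_1 + 4·m_2 + 1·m_3 = 6(Δ_2 - Δ_1) = 48
  1·m_2 + 4·m_3 + 1·m_4 = 6(Δ_3 - Δ_2) = 0
Natural end conditions: m_0 = m_4 = 0.
Hence m_0 = 0, m_1 = -453/14, m_2 = 150/7, m_3 = -75/14, m_4 = 0.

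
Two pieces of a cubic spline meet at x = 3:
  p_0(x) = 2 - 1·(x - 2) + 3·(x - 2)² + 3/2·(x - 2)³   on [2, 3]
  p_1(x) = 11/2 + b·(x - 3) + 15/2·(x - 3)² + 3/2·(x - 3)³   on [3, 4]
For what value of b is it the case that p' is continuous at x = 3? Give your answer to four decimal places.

9.5000

p_0'(x) = -1 + 6·(x - 2) + 9/2·(x - 2)², so p_0'(3) = 19/2. On the right, p_1'(3) = b, so b = 19/2.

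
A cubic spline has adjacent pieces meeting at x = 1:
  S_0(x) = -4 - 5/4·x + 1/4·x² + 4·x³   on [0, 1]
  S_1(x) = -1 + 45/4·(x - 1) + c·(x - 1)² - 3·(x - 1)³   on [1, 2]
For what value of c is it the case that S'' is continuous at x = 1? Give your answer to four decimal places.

12.2500

S_0''(x) = 1/2 + 24·x, so S_0''(1) = 49/2. On the right, S_1''(1) = 2c, so c = 49/4.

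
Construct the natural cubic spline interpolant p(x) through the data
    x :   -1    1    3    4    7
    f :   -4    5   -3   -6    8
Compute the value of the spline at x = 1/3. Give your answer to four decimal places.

Put m_i = p'' at the i-th knot. Here h = (2, 2, 1, 3) and Δ = (9/2, -4, -3, 14/3), so the interior equations h_(i-1)·m_(i-1) + 2(h_(i-1)+h_i)·m_i + h_i·m_(i+1) = 6(Δ_i − Δ_(i-1)) read
  2·m_0 + 8·m_1 + 2·m_2 = 6(Δ_1 - Δ_0) = -51
  2·m_1 + 6·m_2 + 1·m_3 = 6(Δ_2 - Δ_1) = 6
  1·m_2 + 8·m_3 + 3·m_4 = 6(Δ_3 - Δ_2) = 46
Natural end conditions: m_0 = m_4 = 0.
Solving the tridiagonal system: m_0 = 0, m_1 = -2401/344, m_2 = 104/43, m_3 = 937/172, m_4 = 0.
On [-1, 1], p(x) = -4 + 7045/1032·(x + 1) + 0·(x + 1)² - 2401/4128·(x + 1)³.
With (x + 1) = 4/3: p(1/3) = 25937/6966.

3.7234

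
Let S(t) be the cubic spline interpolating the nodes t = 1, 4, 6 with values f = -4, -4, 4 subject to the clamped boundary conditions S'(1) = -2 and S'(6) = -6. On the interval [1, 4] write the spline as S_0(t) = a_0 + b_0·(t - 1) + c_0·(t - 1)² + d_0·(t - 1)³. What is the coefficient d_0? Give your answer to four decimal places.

With M_i denoting the second derivative at x_i, h_i = 3, 2, and Δ_i = (y_(i+1) − y_i)/h_i = 0, 4:
  3·M_0 + 10·M_1 + 2·M_2 = 6(Δ_1 - Δ_0) = 24
Clamped end conditions give two more equations: 2h_0·M_0 + h_0·M_1 = 6(Δ_0 - S'(1)) = 12 and h_1·M_1 + 2h_1·M_2 = 6(S'(6) - Δ_1) = -60.
Forward elimination and back-substitution give M_0 = -6/5, M_1 = 32/5, M_2 = -91/5.
On [1, 4], with S_0(t) = a_0 + b_0·(t - 1) + c_0·(t - 1)² + d_0·(t - 1)³: c_0 = M_0/2 = -3/5, d_0 = (M_1 - M_0)/(6h_0) = 19/45, b_0 = Δ_0 - h_0(2M_0 + M_1)/6 = -2.

0.4222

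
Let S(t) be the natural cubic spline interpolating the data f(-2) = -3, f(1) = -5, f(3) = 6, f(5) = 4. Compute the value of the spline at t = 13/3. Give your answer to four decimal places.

5.8726

Put σ_i = S'' at the i-th knot. Here h = (3, 2, 2) and Δ = (-2/3, 11/2, -1), so the interior equations h_(i-1)·σ_(i-1) + 2(h_(i-1)+h_i)·σ_i + h_i·σ_(i+1) = 6(Δ_i − Δ_(i-1)) read
  3·σ_0 + 10·σ_1 + 2·σ_2 = 6(Δ_1 - Δ_0) = 37
  2·σ_1 + 8·σ_2 + 2·σ_3 = 6(Δ_2 - Δ_1) = -39
Natural end conditions: σ_0 = σ_3 = 0.
Forward elimination and back-substitution give σ_0 = 0, σ_1 = 187/38, σ_2 = -116/19, σ_3 = 0.
On [3, 5], S(t) = 6 + 175/57·(t - 3) - 58/19·(t - 3)² + 29/57·(t - 3)³.
With (t - 3) = 4/3: S(13/3) = 9038/1539.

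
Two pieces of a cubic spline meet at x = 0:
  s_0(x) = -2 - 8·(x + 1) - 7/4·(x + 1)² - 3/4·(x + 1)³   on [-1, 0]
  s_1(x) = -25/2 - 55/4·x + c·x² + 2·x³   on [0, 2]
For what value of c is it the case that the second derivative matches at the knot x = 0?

s_0''(x) = -7/2 - 9/2·(x + 1), so s_0''(0) = -8. On the right, s_1''(0) = 2c, so c = -4.

-4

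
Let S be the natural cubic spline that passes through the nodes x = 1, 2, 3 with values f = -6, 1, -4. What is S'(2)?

1

Write σ_i for S''(x_i). With h_i = 1, 1 and divided differences Δ_i = 7, -5, the continuity of S' gives the tridiagonal system
  1·σ_0 + 4·σ_1 + 1·σ_2 = 6(Δ_1 - Δ_0) = -72
Natural end conditions: σ_0 = σ_2 = 0.
Hence σ_0 = 0, σ_1 = -18, σ_2 = 0.
On [2, 3], S'(x) = b_1 + 2c_1·(x - 2) + 3d_1·(x - 2)² with b_1 = Δ_1 - h_1(2σ_1 + σ_2)/6 = 1, c_1 = σ_1/2 = -9, d_1 = (σ_2 - σ_1)/(6h_1) = 3. So S'(2) = 1.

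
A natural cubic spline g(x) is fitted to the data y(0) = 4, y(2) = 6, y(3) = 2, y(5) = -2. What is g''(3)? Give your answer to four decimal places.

Put σ_i = g'' at the i-th knot. Here h = (2, 1, 2) and Δ = (1, -4, -2), so the interior equations h_(i-1)·σ_(i-1) + 2(h_(i-1)+h_i)·σ_i + h_i·σ_(i+1) = 6(Δ_i − Δ_(i-1)) read
  2·σ_0 + 6·σ_1 + 1·σ_2 = 6(Δ_1 - Δ_0) = -30
  1·σ_1 + 6·σ_2 + 2·σ_3 = 6(Δ_2 - Δ_1) = 12
Natural end conditions: σ_0 = σ_3 = 0.
Solving the tridiagonal system: σ_0 = 0, σ_1 = -192/35, σ_2 = 102/35, σ_3 = 0.

2.9143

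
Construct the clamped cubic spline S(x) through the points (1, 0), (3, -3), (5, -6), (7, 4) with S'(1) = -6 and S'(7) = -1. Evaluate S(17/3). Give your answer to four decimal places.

-2.2914

Write m_i for S''(x_i). With h_i = 2, 2, 2 and divided differences Δ_i = -3/2, -3/2, 5, the continuity of S' gives the tridiagonal system
  2·m_0 + 8·m_1 + 2·m_2 = 6(Δ_1 - Δ_0) = 0
  2·m_1 + 8·m_2 + 2·m_3 = 6(Δ_2 - Δ_1) = 39
Clamped end conditions give two more equations: 2h_0·m_0 + h_0·m_1 = 6(Δ_0 - S'(1)) = 27 and h_2·m_2 + 2h_2·m_3 = 6(S'(7) - Δ_2) = -36.
Forward elimination and back-substitution give m_0 = 136/15, m_1 = -139/30, m_2 = 142/15, m_3 = -206/15.
On [5, 7], S(x) = -6 + 49/15·(x - 5) + 71/15·(x - 5)² - 29/15·(x - 5)³.
With (x - 5) = 2/3: S(17/3) = -928/405.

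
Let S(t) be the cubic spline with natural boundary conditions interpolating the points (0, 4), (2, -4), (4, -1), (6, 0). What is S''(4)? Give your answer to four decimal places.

Let M_i = S''(x_i). Step sizes h_i = 2, 2, 2; slopes of the chords Δ_i = (y_(i+1) - y_i)/h_i = -4, 3/2, 1/2.
  2·M_0 + 8·M_1 + 2·M_2 = 6(Δ_1 - Δ_0) = 33
  2·M_1 + 8·M_2 + 2·M_3 = 6(Δ_2 - Δ_1) = -6
Natural end conditions: M_0 = M_3 = 0.
Solving the tridiagonal system: M_0 = 0, M_1 = 23/5, M_2 = -19/10, M_3 = 0.

-1.9000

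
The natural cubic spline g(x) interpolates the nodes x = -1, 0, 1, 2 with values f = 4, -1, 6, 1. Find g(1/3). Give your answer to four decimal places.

With σ_i denoting the second derivative at x_i, h_i = 1, 1, 1, and Δ_i = (y_(i+1) − y_i)/h_i = -5, 7, -5:
  1·σ_0 + 4·σ_1 + 1·σ_2 = 6(Δ_1 - Δ_0) = 72
  1·σ_1 + 4·σ_2 + 1·σ_3 = 6(Δ_2 - Δ_1) = -72
Natural end conditions: σ_0 = σ_3 = 0.
Solving the tridiagonal system: σ_0 = 0, σ_1 = 24, σ_2 = -24, σ_3 = 0.
On [0, 1], g(x) = -1 + 3·x + 12·x² - 8·x³.
With x = 1/3: g(1/3) = 28/27.

1.0370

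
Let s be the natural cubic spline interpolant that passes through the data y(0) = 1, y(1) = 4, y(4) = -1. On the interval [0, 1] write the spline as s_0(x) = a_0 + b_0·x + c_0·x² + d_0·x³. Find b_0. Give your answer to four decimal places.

3.5833

Write M_i for s''(x_i). With h_i = 1, 3 and divided differences Δ_i = 3, -5/3, the continuity of s' gives the tridiagonal system
  1·M_0 + 8·M_1 + 3·M_2 = 6(Δ_1 - Δ_0) = -28
Natural end conditions: M_0 = M_2 = 0.
Solving: M_0 = 0, M_1 = -7/2, M_2 = 0.
On [0, 1], with s_0(x) = a_0 + b_0·x + c_0·x² + d_0·x³: c_0 = M_0/2 = 0, d_0 = (M_1 - M_0)/(6h_0) = -7/12, b_0 = Δ_0 - h_0(2M_0 + M_1)/6 = 43/12.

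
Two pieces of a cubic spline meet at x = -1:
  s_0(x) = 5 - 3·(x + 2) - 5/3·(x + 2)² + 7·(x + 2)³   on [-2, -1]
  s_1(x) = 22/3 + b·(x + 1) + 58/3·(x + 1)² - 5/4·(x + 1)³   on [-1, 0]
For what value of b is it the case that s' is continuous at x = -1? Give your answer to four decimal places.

14.6667

s_0'(x) = -3 - 10/3·(x + 2) + 21·(x + 2)², so s_0'(-1) = 44/3. On the right, s_1'(-1) = b, so b = 44/3.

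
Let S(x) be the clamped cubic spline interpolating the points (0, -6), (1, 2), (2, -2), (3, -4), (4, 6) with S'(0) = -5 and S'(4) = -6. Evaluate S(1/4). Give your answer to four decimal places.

Put M_i = S'' at the i-th knot. Here h = (1, 1, 1, 1) and Δ = (8, -4, -2, 10), so the interior equations h_(i-1)·M_(i-1) + 2(h_(i-1)+h_i)·M_i + h_i·M_(i+1) = 6(Δ_i − Δ_(i-1)) read
  1·M_0 + 4·M_1 + 1·M_2 = 6(Δ_1 - Δ_0) = -72
  1·M_1 + 4·M_2 + 1·M_3 = 6(Δ_2 - Δ_1) = 12
  1·M_2 + 4·M_3 + 1·M_4 = 6(Δ_3 - Δ_2) = 72
Clamped end conditions give two more equations: 2h_0·M_0 + h_0·M_1 = 6(Δ_0 - S'(0)) = 78 and h_3·M_3 + 2h_3·M_4 = 6(S'(4) - Δ_3) = -96.
Solving: M_0 = 221/4, M_1 = -65/2, M_2 = 11/4, M_3 = 67/2, M_4 = -259/4.
On [0, 1], S(x) = -6 - 5·x + 221/8·x² - 117/8·x³.
With x = 1/4: S(1/4) = -2945/512.

-5.7520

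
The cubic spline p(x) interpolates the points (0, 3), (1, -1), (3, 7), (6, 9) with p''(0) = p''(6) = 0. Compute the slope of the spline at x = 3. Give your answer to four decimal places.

4.5238

Let M_i = p''(x_i). Step sizes h_i = 1, 2, 3; slopes of the chords Δ_i = (y_(i+1) - y_i)/h_i = -4, 4, 2/3.
  1·M_0 + 6·M_1 + 2·M_2 = 6(Δ_1 - Δ_0) = 48
  2·M_1 + 10·M_2 + 3·M_3 = 6(Δ_2 - Δ_1) = -20
Natural end conditions: M_0 = M_3 = 0.
Forward elimination and back-substitution give M_0 = 0, M_1 = 65/7, M_2 = -27/7, M_3 = 0.
On [3, 6], p'(x) = b_2 + 2c_2·(x - 3) + 3d_2·(x - 3)² with b_2 = Δ_2 - h_2(2M_2 + M_3)/6 = 95/21, c_2 = M_2/2 = -27/14, d_2 = (M_3 - M_2)/(6h_2) = 3/14. So p'(3) = 95/21.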